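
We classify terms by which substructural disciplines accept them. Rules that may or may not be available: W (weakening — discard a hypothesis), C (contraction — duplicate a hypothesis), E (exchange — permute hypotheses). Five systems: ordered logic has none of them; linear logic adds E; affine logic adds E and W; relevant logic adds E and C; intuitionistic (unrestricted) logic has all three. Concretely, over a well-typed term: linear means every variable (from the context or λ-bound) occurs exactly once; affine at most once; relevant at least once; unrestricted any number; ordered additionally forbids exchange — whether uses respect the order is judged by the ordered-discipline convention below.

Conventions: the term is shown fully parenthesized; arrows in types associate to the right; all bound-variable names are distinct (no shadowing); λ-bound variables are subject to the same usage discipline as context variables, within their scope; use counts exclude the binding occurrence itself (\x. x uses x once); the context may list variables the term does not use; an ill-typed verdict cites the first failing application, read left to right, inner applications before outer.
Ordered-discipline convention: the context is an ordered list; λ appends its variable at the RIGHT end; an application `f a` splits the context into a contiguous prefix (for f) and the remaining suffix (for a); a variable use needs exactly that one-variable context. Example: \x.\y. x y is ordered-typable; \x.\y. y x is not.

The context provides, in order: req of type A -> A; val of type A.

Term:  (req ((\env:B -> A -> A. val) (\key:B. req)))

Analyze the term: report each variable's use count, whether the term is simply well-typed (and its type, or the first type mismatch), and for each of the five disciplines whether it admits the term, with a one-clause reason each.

variable uses: req=2; val=1; env [bound]=0; key [bound]=0
uses in reading order: req, val, req
typing: well-typed at A
ordered: ✗, uses contraction: req ×2; env, key never used (weakening)
linear: ✗, uses contraction: req ×2; env, key never used (weakening)
affine: ✗, uses contraction: req ×2
relevant: ✗, env, key never used (weakening)
unrestricted: ✓, type-checks (A) and nothing is barred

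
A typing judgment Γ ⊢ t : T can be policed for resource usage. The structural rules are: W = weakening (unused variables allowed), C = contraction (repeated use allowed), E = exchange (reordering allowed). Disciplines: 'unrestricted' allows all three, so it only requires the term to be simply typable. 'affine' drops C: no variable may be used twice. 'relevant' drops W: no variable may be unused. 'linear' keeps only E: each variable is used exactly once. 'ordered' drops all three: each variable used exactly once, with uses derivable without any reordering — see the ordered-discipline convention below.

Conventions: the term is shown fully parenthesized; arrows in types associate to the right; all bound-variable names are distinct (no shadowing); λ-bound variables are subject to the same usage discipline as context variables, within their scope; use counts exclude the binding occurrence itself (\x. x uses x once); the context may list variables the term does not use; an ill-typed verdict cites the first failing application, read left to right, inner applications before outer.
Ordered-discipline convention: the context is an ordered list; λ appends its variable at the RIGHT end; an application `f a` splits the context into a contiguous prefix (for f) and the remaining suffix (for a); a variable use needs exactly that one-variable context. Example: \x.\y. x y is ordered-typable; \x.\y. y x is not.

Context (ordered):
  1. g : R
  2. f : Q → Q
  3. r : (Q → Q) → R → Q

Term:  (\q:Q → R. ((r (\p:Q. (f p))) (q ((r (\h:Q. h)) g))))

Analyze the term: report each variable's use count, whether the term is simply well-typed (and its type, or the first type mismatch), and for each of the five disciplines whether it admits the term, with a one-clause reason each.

use counts: g=1; f=1; r=2; q [bound]=1; p [bound]=1; h [bound]=1
uses in reading order: r, f, p, q, r, h, g
typing: the term checks, with type (Q → R) → Q
ordered ✗ (uses contraction: r ×2)
linear ✗ (uses contraction: r ×2)
affine ✗ (uses contraction: r ×2)
relevant ✓ (none of g, f, r, q, p, h goes unused)
unrestricted ✓ (typability at (Q → R) → Q is all that's needed)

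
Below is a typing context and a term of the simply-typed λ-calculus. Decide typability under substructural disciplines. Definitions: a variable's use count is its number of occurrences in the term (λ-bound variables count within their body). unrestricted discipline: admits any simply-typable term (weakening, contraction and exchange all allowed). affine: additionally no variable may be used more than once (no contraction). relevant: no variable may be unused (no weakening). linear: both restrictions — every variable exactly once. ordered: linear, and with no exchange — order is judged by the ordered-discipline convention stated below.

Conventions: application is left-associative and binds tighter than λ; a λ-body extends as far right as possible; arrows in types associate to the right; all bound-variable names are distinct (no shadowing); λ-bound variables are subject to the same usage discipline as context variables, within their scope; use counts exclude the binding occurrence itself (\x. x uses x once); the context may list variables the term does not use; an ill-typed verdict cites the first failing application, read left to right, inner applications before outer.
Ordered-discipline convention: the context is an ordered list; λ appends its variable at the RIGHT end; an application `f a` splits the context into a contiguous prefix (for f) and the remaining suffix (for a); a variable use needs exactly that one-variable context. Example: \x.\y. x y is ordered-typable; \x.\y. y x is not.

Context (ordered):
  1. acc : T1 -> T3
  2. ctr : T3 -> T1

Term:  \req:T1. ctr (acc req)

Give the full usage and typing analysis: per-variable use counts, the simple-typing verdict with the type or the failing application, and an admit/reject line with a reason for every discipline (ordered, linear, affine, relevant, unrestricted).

use counts: acc: 1×, ctr: 1×, req (bound): 1×
uses in reading order: ctr, acc, req
typing: well-typed — term : T1 -> T1
ordered: ✗ — no contiguous prefix/suffix split fits ctr, acc, req
linear: ✓ — acc, ctr, req: one use apiece
affine: ✓ — no duplicate uses among acc, ctr, req
relevant: ✓ — acc, ctr, req: all used, weakening unneeded
unrestricted: ✓ — well-typed at T1 -> T1; no restrictions here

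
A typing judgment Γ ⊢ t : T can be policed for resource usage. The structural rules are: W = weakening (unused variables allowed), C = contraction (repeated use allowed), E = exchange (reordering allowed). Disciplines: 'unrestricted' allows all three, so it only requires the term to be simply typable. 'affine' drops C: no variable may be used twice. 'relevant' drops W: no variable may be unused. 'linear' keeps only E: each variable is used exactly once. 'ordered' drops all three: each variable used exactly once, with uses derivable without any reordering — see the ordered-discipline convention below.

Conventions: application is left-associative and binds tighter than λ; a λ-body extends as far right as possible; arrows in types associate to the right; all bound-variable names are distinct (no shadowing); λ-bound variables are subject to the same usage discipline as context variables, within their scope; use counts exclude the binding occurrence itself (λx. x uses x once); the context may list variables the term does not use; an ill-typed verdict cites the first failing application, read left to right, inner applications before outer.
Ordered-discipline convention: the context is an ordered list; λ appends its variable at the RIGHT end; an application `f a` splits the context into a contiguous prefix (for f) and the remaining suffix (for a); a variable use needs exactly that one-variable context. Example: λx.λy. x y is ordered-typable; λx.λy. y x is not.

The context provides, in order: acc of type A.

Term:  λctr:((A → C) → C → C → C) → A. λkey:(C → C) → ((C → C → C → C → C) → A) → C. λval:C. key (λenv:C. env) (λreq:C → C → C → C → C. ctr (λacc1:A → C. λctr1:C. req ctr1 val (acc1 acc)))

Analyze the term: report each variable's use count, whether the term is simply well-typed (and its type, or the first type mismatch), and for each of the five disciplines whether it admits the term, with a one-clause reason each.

usage: acc=1; ctr (λ-bound)=1; key (λ-bound)=1; val (λ-bound)=1; env (λ-bound)=1; req (λ-bound)=1; acc1 (λ-bound)=1; ctr1 (λ-bound)=1
order of uses: key, env, ctr, req, ctr1, val, acc1, acc
typing: well-typed — term : (((A → C) → C → C → C) → A) → ((C → C) → ((C → C → C → C → C) → A) → C) → C → C
ordered: ✗ — use order key, env, ctr, req, ctr1, val, acc1, acc needs exchange
linear: ✓ — single use per variable (acc, ctr, key, val, env, req, acc1, ctr1)
affine: ✓ — no duplicate uses among acc, ctr, key, val, env, req, acc1, ctr1
relevant: ✓ — every one of acc, ctr, key, val, env, req, acc1, ctr1 appears
unrestricted: ✓ — typability at (((A → C) → C → C → C) → A) → ((C → C) → ((C → C → C → C → C) → A) → C) → C → C is all that's needed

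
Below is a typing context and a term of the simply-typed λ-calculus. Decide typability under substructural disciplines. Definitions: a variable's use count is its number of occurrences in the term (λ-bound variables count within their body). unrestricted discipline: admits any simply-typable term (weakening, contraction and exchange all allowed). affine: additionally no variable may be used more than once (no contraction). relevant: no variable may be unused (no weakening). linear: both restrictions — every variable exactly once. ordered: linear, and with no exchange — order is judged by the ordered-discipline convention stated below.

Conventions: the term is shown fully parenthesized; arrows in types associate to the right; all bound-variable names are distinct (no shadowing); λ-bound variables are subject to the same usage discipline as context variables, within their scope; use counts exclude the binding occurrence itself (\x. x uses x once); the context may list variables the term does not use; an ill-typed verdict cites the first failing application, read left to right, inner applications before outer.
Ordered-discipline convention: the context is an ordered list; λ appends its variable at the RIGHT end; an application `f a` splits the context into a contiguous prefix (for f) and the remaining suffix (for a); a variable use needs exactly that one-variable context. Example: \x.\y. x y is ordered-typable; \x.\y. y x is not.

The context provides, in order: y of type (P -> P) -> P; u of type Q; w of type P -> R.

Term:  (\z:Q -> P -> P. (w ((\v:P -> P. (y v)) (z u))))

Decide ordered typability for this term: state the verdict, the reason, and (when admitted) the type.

no — needs exchange: uses follow w, y, v, z, u
usage: y ×1, u ×1, w ×1, z (bound) ×1, v (bound) ×1
uses in reading order: w, y, v, z, u
typing: well-typed at (Q -> P -> P) -> R
all disciplines: ordered ✗; linear ✓; affine ✓; relevant ✓; unrestricted ✓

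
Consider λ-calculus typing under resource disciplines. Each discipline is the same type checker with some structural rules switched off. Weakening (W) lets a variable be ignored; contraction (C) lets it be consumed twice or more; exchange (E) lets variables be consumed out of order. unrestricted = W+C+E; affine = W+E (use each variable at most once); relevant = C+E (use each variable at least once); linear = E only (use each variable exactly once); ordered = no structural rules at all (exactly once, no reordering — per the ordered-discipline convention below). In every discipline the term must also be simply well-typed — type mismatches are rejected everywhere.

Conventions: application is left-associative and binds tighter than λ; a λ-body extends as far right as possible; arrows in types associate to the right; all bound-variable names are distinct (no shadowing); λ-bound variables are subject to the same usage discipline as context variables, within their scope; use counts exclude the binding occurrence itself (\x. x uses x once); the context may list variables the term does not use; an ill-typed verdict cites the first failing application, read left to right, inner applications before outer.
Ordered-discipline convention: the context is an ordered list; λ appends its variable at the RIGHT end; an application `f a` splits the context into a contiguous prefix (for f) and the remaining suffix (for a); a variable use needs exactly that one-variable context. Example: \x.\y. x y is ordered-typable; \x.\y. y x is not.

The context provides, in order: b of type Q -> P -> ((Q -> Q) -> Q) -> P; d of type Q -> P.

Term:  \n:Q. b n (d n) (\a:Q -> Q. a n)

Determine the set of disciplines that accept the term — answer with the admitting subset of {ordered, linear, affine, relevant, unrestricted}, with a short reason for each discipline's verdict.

accepted by: relevant, unrestricted
variable uses: b: 1; d: 1; n (bound): 3; a (bound): 1
uses in reading order: b, n, d, n, a, n
typing: well-typed — term : Q -> P
ordered: ✗ — uses contraction: n ×3
linear: ✗ — uses contraction: n ×3
affine: ✗ — uses contraction: n ×3
relevant: ✓ — every one of b, d, n, a appears
unrestricted: ✓ — type-checks (Q -> P) and nothing is barred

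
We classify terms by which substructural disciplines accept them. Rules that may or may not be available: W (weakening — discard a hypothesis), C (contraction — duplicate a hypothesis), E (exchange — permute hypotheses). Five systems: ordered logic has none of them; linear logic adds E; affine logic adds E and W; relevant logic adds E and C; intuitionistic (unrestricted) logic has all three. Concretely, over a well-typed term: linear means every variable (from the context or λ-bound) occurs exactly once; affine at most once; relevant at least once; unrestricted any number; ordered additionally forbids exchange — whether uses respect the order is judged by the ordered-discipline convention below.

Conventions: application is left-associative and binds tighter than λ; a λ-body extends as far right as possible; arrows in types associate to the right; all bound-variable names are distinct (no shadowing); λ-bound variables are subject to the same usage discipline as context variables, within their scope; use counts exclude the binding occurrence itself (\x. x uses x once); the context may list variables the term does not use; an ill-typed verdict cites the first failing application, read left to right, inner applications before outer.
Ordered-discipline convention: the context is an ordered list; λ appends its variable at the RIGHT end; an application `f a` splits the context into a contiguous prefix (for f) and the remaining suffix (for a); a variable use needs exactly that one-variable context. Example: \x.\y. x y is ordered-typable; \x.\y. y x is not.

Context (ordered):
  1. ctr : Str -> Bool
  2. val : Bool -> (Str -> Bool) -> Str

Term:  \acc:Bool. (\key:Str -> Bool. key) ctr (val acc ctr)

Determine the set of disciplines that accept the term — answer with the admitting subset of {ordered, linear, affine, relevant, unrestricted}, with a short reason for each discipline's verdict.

accepted by: relevant, unrestricted
counts: ctr: 2×, val: 1×, acc (bound): 1×, key (bound): 1×
use order (left to right): key, ctr, val, acc, ctr
typing: ✓ — Bool -> Bool
ordered ✗ (repeated use of ctr ×2)
linear ✗ (repeated use of ctr ×2)
affine ✗ (repeated use of ctr ×2)
relevant ✓ (none of ctr, val, acc, key goes unused)
unrestricted ✓ (type-checks (Bool -> Bool) and nothing is barred)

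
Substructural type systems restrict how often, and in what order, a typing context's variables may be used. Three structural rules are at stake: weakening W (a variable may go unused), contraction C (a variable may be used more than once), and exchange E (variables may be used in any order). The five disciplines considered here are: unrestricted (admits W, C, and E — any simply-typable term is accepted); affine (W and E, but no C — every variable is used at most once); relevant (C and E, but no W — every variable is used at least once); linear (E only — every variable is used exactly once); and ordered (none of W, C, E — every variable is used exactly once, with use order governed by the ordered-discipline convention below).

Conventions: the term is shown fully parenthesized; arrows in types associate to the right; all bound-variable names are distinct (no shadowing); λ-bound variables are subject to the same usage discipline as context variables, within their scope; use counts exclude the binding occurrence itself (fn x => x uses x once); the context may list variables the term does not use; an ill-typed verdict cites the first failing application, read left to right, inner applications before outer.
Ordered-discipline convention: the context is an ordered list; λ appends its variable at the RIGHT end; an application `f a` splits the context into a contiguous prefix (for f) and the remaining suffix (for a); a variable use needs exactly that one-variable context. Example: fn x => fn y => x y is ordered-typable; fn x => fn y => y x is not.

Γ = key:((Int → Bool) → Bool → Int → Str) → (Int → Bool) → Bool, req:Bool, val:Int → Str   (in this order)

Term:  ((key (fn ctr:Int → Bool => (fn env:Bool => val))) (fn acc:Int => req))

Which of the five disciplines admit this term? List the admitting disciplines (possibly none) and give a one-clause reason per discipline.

admitting disciplines: affine, unrestricted
use counts: key ×1; req ×1; val ×1; ctr (λ-bound) ×0; env (λ-bound) ×0; acc (λ-bound) ×0
order of uses: key, val, req
typing: ✓ — Bool
ordered: ✗ — ctr, env, acc left unused
linear: ✗ — ctr, env, acc left unused
affine: ✓ — at most one use each (key, req, val, ctr, env, acc)
relevant: ✗ — ctr, env, acc left unused
unrestricted: ✓ — well-typed at Bool; no restrictions here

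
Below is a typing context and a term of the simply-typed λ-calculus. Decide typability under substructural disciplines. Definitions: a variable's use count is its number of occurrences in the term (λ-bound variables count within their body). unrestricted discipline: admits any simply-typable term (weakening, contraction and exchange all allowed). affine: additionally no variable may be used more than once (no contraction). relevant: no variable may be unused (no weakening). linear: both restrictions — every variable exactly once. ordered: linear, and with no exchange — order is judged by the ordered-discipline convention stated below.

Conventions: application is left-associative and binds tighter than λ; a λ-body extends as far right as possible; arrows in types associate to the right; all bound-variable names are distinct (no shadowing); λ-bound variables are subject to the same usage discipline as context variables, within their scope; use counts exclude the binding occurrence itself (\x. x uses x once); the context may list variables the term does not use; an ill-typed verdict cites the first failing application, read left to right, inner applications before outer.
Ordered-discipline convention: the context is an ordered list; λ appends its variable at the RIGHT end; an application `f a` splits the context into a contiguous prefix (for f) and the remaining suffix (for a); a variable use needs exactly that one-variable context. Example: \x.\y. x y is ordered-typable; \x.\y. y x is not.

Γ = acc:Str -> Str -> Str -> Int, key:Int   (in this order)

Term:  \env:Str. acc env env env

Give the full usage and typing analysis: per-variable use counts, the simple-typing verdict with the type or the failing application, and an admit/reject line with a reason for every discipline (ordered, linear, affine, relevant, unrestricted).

use counts: acc ×1, key ×0, env (λ-bound) ×3
uses in reading order: acc, env, env, env
typing: well-typed at Str -> Int
ordered: ✗ — uses contraction: env ×3; unused: key — weakening required
linear: ✗ — uses contraction: env ×3; unused: key — weakening required
affine: ✗ — uses contraction: env ×3
relevant: ✗ — unused: key — weakening required
unrestricted: ✓ — typability at Str -> Int is all that's needed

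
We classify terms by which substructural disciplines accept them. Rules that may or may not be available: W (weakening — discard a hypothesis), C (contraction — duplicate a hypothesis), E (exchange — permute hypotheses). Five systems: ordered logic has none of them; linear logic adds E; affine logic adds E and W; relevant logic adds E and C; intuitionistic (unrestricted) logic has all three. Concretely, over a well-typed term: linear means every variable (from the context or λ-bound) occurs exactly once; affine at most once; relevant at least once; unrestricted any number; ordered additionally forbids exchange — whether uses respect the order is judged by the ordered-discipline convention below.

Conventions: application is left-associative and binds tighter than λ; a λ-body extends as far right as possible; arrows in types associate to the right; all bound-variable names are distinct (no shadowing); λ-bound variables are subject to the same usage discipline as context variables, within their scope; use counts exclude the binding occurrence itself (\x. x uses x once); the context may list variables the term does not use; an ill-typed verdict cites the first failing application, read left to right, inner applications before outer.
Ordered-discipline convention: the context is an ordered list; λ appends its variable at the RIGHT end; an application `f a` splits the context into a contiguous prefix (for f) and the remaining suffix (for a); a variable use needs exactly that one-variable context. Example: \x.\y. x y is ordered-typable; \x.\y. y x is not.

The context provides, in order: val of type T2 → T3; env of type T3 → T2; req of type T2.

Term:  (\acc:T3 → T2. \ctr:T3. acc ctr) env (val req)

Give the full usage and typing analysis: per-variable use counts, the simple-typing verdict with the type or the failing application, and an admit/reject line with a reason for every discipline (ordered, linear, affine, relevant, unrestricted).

use counts: val ×1; env ×1; req ×1; acc [bound] ×1; ctr [bound] ×1
use order (left to right): acc, ctr, env, val, req
typing: the term checks, with type T2
ordered: ✗, no ordered split (uses run acc, ctr, env, val, req)
linear: ✓, each of val, env, req, acc, ctr used exactly once
affine: ✓, at most one use each (val, env, req, acc, ctr)
relevant: ✓, none of val, env, req, acc, ctr goes unused
unrestricted: ✓, typability at T2 is all that's needed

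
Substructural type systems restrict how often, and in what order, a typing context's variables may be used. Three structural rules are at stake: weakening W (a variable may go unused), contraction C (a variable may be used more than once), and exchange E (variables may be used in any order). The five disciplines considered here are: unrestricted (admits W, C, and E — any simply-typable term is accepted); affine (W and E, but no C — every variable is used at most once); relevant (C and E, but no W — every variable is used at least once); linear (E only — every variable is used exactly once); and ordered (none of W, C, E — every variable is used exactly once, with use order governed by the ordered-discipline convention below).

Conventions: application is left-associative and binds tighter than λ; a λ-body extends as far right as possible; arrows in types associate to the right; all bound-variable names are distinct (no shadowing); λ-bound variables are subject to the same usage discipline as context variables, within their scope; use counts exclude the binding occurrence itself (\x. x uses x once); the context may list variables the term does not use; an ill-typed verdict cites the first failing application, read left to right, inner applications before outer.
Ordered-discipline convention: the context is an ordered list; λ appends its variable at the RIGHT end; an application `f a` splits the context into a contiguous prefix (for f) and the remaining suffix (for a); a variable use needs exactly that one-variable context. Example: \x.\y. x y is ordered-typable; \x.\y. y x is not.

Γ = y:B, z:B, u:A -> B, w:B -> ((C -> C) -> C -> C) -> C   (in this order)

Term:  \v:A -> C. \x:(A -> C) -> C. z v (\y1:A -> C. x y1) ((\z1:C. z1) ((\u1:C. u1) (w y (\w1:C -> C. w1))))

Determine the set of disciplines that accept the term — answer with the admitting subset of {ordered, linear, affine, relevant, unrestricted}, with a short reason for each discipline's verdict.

admitting disciplines: none
variable uses: y: 1×, z: 1×, u: 0×, w: 1×, v (bound): 1×, x (bound): 1×, y1 (bound): 1×, z1 (bound): 1×, u1 (bound): 1×, w1 (bound): 1×
left-to-right use order: z, v, x, y1, z1, u1, w, y, w1
typing: ill-typed: non-function type B applied to an argument
ordered: ✗ — not simply typable
linear: ✗ — fails simple typing
affine: ✗ — a type mismatch blocks all five
relevant: ✗ — the type mismatch rejects it
unrestricted: ✗ — not simply typable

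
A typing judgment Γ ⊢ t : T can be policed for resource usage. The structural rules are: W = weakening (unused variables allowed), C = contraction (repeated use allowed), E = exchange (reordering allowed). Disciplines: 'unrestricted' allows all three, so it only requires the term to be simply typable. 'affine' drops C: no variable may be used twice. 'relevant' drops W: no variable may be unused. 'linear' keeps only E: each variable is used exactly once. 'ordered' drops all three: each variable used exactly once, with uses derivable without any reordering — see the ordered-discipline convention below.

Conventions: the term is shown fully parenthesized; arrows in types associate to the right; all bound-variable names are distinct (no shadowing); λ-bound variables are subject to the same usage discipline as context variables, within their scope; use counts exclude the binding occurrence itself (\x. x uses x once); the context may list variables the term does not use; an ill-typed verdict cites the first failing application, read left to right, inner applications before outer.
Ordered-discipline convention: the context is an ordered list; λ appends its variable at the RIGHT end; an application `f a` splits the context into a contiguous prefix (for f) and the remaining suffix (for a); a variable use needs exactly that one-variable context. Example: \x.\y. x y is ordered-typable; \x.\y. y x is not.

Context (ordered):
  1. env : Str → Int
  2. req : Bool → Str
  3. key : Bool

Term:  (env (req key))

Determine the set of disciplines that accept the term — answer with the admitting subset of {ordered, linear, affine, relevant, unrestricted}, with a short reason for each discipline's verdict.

accepted by: ordered, linear, affine, relevant, unrestricted
use counts: env=1, req=1, key=1
order of uses: env, req, key
typing: the term checks, with type Int
ordered ✓ (env, req, key once each; derivable with no W/C/E)
linear ✓ (exactly-once usage across env, req, key)
affine ✓ (none of env, req, key used more than once)
relevant ✓ (at least one use each (env, req, key))
unrestricted ✓ (well-typed at Int; no restrictions here)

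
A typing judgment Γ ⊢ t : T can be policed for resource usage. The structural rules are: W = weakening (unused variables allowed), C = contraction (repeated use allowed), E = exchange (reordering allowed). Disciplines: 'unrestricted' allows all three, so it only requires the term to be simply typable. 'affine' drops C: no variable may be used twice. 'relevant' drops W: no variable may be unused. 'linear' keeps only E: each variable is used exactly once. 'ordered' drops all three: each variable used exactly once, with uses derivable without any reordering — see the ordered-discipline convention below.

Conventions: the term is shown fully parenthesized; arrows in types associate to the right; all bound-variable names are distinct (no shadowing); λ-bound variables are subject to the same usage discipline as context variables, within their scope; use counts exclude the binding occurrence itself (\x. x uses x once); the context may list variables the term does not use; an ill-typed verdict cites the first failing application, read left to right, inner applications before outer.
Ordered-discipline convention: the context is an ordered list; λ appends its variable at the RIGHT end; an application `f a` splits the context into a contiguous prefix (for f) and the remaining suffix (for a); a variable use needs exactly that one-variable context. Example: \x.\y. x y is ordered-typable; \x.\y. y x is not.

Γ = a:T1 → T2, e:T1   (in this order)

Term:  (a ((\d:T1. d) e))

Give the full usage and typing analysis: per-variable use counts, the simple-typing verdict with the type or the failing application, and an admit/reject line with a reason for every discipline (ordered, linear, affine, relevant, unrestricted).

counts: a: 1, e: 1, d [bound]: 1
use order (left to right): a, d, e
typing: ✓ — T2
ordered ✓ (a, e, d once each; derivable with no W/C/E)
linear ✓ (single use per variable (a, e, d))
affine ✓ (a, e, d: no repeats, contraction unneeded)
relevant ✓ (at least one use each (a, e, d))
unrestricted ✓ (type-checks (T2) and nothing is barred)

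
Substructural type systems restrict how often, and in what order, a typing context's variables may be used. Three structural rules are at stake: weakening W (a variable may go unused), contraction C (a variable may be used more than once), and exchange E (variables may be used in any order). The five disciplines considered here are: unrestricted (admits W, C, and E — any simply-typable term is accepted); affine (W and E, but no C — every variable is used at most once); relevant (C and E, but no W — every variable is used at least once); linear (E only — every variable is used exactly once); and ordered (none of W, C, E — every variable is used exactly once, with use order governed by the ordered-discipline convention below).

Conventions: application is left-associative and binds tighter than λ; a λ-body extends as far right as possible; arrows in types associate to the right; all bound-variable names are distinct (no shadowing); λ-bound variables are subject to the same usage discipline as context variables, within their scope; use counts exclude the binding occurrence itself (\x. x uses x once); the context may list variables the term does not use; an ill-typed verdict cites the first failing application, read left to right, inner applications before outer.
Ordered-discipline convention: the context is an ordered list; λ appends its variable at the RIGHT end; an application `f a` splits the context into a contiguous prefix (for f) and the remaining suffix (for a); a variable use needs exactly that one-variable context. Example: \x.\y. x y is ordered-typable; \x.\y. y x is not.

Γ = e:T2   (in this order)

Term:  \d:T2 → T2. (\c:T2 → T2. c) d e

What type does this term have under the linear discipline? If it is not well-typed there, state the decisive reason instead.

term : (T2 → T2) → T2
use counts: e: 1; d (λ-bound): 1; c (λ-bound): 1
use order (left to right): c, d, e
typing: well-typed at (T2 → T2) → T2
all disciplines: ordered ✗ | linear ✓ | affine ✓ | relevant ✓ | unrestricted ✓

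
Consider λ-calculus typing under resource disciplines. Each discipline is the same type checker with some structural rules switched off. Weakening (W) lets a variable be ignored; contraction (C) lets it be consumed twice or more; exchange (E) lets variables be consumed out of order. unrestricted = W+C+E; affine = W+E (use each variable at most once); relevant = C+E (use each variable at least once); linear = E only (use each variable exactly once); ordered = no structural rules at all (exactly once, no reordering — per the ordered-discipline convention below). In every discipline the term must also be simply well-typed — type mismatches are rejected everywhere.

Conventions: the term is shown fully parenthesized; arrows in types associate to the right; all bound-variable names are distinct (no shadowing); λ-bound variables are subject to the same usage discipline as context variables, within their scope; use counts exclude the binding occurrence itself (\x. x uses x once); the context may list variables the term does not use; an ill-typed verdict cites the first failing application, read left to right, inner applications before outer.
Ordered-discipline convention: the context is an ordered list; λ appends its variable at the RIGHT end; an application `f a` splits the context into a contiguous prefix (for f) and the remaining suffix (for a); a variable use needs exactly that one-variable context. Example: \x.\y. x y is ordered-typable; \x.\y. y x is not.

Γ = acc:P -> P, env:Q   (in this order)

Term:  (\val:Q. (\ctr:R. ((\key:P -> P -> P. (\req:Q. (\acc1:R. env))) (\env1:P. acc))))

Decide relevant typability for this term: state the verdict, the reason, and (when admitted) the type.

no — unused: val, ctr, key, req, acc1, env1 — weakening required
counts: acc: 1, env: 1, val [bound]: 0, ctr [bound]: 0, key [bound]: 0, req [bound]: 0, acc1 [bound]: 0, env1 [bound]: 0
left-to-right use order: env, acc
typing: the term checks, with type Q -> R -> Q -> R -> Q
all disciplines: ordered ✗; linear ✗; affine ✓; relevant ✗; unrestricted ✓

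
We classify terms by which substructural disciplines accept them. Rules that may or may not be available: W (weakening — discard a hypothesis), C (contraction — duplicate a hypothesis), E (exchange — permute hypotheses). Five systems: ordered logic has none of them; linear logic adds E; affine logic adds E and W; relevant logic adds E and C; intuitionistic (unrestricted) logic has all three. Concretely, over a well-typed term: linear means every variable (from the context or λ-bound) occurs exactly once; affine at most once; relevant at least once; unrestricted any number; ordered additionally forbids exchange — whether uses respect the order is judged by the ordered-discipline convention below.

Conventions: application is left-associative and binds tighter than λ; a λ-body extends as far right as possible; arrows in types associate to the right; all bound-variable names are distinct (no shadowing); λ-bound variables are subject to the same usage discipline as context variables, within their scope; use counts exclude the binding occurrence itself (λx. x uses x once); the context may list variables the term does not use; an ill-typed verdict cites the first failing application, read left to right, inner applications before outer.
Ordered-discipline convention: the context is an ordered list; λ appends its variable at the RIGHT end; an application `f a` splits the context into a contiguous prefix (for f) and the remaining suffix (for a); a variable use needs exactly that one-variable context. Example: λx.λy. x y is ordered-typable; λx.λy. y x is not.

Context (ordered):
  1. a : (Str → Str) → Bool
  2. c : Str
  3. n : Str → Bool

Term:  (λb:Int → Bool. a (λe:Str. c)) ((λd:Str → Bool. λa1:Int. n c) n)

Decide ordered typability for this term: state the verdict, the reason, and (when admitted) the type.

no — c ×2, n ×2 used more than once (contraction); unused: b, e, d, a1 — weakening required
use counts: a ×1; c ×2; n ×2; b (bound) ×0; e (bound) ×0; d (bound) ×0; a1 (bound) ×0
left-to-right use order: a, c, n, c, n
typing: ✓ — Bool
per-discipline verdicts: ordered ✗, linear ✗, affine ✗, relevant ✗, unrestricted ✓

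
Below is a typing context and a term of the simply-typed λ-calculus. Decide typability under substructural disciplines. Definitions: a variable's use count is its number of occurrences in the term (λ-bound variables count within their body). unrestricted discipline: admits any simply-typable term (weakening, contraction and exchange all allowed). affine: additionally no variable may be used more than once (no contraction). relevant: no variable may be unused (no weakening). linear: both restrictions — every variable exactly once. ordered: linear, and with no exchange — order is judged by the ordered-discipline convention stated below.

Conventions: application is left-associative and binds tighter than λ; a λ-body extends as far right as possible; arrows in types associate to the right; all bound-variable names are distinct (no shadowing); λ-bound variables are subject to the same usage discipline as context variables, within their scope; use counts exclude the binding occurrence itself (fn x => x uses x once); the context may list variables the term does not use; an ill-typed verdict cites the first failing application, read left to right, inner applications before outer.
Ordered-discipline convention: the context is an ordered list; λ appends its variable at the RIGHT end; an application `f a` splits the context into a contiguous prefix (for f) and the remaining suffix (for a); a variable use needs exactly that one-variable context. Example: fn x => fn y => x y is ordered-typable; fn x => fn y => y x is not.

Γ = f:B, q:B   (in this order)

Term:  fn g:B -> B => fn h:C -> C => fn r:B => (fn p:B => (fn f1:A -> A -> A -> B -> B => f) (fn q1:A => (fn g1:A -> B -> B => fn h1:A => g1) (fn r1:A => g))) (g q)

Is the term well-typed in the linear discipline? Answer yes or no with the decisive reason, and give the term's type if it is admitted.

no — uses contraction: g ×2; h, r, p, f1, q1, h1, r1 left unused
counts: f ×1, q ×1, g [bound] ×2, h [bound] ×0, r [bound] ×0, p [bound] ×0, f1 [bound] ×0, q1 [bound] ×0, g1 [bound] ×1, h1 [bound] ×0, r1 [bound] ×0
use order (left to right): f, g1, g, g, q
typing: ✓ — (B -> B) -> (C -> C) -> B -> B
all disciplines: ordered ✗, linear ✗, affine ✗, relevant ✗, unrestricted ✓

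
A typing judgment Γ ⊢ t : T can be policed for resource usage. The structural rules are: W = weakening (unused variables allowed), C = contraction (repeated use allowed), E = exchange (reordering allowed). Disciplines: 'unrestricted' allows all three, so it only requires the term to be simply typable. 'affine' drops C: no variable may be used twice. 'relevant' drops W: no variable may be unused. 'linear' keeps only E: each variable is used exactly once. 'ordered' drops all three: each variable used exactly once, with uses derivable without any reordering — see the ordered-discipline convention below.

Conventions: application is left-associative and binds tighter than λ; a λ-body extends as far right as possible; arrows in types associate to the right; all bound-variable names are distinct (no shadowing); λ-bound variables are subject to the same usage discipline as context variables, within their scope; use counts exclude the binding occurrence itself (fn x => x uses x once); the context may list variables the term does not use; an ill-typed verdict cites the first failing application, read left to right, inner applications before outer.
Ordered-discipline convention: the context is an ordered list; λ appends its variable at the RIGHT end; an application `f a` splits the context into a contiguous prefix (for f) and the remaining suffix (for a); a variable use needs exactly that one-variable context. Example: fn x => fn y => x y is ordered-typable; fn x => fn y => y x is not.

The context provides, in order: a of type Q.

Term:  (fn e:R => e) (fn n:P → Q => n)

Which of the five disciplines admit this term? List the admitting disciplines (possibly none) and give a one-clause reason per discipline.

admitted by: none
variable uses: a ×0, e (bound) ×1, n (bound) ×1
use order (left to right): e, n
typing: ill-typed: an argument (P → Q) → P → Q mismatches the expected R
ordered: ✗, the type mismatch rejects it
linear: ✗, not simply typable
affine: ✗, fails simple typing
relevant: ✗, a type mismatch blocks all five
unrestricted: ✗, the type mismatch rejects it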